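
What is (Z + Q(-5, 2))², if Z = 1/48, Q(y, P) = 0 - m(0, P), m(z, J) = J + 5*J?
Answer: 330625/2304 ≈ 143.50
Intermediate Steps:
m(z, J) = 6*J
Q(y, P) = -6*P (Q(y, P) = 0 - 6*P = -6*P)
Z = 1/48 ≈ 0.020833
(Z + Q(-5, 2))² = (1/48 - 6*2)² = (1/48 - 12)² = (-575/48)² = 330625/2304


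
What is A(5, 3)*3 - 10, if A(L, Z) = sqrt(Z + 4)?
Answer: -10 + 3*sqrt(7) ≈ -2.0627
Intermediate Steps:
A(L, Z) = sqrt(4 + Z)
A(5, 3)*3 - 10 = sqrt(4 + 3)*3 - 10 = sqrt(7)*3 - 10 = 3*sqrt(7) - 10 = -10 + 3*sqrt(7)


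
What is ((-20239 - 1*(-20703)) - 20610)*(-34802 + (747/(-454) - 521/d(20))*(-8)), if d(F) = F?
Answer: 790706244216/1135 ≈ 6.9666e+8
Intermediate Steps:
((-20239 - 1*(-20703)) - 20610)*(-34802 + (747/(-454) - 521/d(20))*(-8)) = ((-20239 - 1*(-20703)) - 20610)*(-34802 + (747/(-454) - 521/20)*(-8)) = ((-20239 + 20703) - 20610)*(-34802 + (747*(-1/454) - 521*1/20)*(-8)) = (464 - 20610)*(-34802 + (-747/454 - 521/20)*(-8)) = -20146*(-34802 - 125737/4540*(-8)) = -20146*(-34802 + 251474/1135) = -20146*(-39248796/1135) = 790706244216/1135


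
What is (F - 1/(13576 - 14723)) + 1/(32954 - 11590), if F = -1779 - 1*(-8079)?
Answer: 154378422911/24504508 ≈ 6300.0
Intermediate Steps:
F = 6300 (F = -1779 + 8079 = 6300)
(F - 1/(13576 - 14723)) + 1/(32954 - 11590) = (6300 - 1/(13576 - 14723)) + 1/(32954 - 11590) = (6300 - 1/(-1147)) + 1/21364 = (6300 - 1*(-1/1147)) + 1/21364 = (6300 + 1/1147) + 1/21364 = 7226101/1147 + 1/21364 = 154378422911/24504508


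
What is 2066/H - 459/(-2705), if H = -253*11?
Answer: -4311133/7528015 ≈ -0.57268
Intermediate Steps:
H = -2783
2066/H - 459/(-2705) = 2066/(-2783) - 459/(-2705) = 2066*(-1/2783) - 459*(-1/2705) = -2066/2783 + 459/2705 = -4311133/7528015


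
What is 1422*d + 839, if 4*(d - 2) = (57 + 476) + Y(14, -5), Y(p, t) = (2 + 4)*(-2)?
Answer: 377797/2 ≈ 1.8890e+5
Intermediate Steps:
Y(p, t) = -12 (Y(p, t) = 6*(-2) = -12)
d = 529/4 (d = 2 + ((57 + 476) - 12)/4 = 2 + (533 - 12)/4 = 2 + (¼)*521 = 2 + 521/4 = 529/4 ≈ 132.25)
1422*d + 839 = 1422*(529/4) + 839 = 376119/2 + 839 = 377797/2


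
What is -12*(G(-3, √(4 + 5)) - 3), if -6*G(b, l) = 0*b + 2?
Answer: 40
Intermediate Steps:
G(b, l) = -⅓ (G(b, l) = -(0*b + 2)/6 = -(0 + 2)/6 = -⅙*2 = -⅓)
-12*(G(-3, √(4 + 5)) - 3) = -12*(-⅓ - 3) = -12*(-10/3) = 40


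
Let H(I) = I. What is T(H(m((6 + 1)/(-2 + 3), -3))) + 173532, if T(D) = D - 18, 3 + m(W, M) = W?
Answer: 173518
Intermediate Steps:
m(W, M) = -3 + W
T(D) = -18 + D
T(H(m((6 + 1)/(-2 + 3), -3))) + 173532 = (-18 + (-3 + (6 + 1)/(-2 + 3))) + 173532 = (-18 + (-3 + 7/1)) + 173532 = (-18 + (-3 + 7*1)) + 173532 = (-18 + (-3 + 7)) + 173532 = (-18 + 4) + 173532 = -14 + 173532 = 173518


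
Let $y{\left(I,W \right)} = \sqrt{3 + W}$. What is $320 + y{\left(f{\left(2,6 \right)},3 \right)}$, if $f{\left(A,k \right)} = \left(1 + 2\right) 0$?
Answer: $320 + \sqrt{6} \approx 322.45$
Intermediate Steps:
$f{\left(A,k \right)} = 0$ ($f{\left(A,k \right)} = 3 \cdot 0 = 0$)
$320 + y{\left(f{\left(2,6 \right)},3 \right)} = 320 + \sqrt{3 + 3} = 320 + \sqrt{6}$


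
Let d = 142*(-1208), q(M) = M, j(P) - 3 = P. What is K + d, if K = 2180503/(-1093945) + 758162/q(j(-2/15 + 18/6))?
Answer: -2036331252837/48133580 ≈ -42306.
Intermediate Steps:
j(P) = 3 + P
d = -171536
K = 6220310526043/48133580 (K = 2180503/(-1093945) + 758162/(3 + (-2/15 + 18/6)) = 2180503*(-1/1093945) + 758162/(3 + (-2*1/15 + 18*(1/6))) = -2180503/1093945 + 758162/(3 + (-2/15 + 3)) = -2180503/1093945 + 758162/(3 + 43/15) = -2180503/1093945 + 758162/(88/15) = -2180503/1093945 + 758162*(15/88) = -2180503/1093945 + 5686215/44 = 6220310526043/48133580 ≈ 1.2923e+5)
K + d = 6220310526043/48133580 - 171536 = -2036331252837/48133580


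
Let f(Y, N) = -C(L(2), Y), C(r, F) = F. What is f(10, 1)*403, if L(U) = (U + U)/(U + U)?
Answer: -4030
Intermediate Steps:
L(U) = 1 (L(U) = (2*U)/((2*U)) = (2*U)*(1/(2*U)) = 1)
f(Y, N) = -Y
f(10, 1)*403 = -1*10*403 = -10*403 = -4030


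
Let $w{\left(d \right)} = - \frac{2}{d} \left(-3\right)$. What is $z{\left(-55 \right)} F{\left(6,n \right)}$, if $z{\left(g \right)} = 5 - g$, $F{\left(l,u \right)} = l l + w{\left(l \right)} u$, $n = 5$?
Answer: $2460$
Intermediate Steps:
$w{\left(d \right)} = \frac{6}{d}$
$F{\left(l,u \right)} = l^{2} + \frac{6 u}{l}$ ($F{\left(l,u \right)} = l l + \frac{6}{l} u = l^{2} + \frac{6 u}{l}$)
$z{\left(-55 \right)} F{\left(6,n \right)} = \left(5 - -55\right) \frac{6^{3} + 6 \cdot 5}{6} = \left(5 + 55\right) \frac{216 + 30}{6} = 60 \cdot \frac{1}{6} \cdot 246 = 60 \cdot 41 = 2460$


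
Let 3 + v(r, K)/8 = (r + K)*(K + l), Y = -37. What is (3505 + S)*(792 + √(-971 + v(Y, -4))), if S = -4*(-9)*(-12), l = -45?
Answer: 2433816 + 3073*√15077 ≈ 2.8111e+6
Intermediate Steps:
S = -432 (S = 36*(-12) = -432)
v(r, K) = -24 + 8*(-45 + K)*(K + r) (v(r, K) = -24 + 8*((r + K)*(K - 45)) = -24 + 8*((K + r)*(-45 + K)) = -24 + 8*((-45 + K)*(K + r)) = -24 + 8*(-45 + K)*(K + r))
(3505 + S)*(792 + √(-971 + v(Y, -4))) = (3505 - 432)*(792 + √(-971 + (-24 - 360*(-4) - 360*(-37) + 8*(-4)² + 8*(-4)*(-37)))) = 3073*(792 + √(-971 + (-24 + 1440 + 13320 + 8*16 + 1184))) = 3073*(792 + √(-971 + (-24 + 1440 + 13320 + 128 + 1184))) = 3073*(792 + √(-971 + 16048)) = 3073*(792 + √15077) = 2433816 + 3073*√15077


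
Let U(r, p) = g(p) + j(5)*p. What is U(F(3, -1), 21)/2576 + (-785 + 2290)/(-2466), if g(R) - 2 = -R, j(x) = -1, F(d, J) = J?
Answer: -124235/198513 ≈ -0.62583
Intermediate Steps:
g(R) = 2 - R
U(r, p) = 2 - 2*p (U(r, p) = (2 - p) - p = 2 - 2*p)
U(F(3, -1), 21)/2576 + (-785 + 2290)/(-2466) = (2 - 2*21)/2576 + (-785 + 2290)/(-2466) = (2 - 42)*(1/2576) + 1505*(-1/2466) = -40*1/2576 - 1505/2466 = -5/322 - 1505/2466 = -124235/198513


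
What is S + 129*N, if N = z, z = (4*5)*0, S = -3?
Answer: -3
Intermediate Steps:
z = 0 (z = 20*0 = 0)
N = 0
S + 129*N = -3 + 129*0 = -3 + 0 = -3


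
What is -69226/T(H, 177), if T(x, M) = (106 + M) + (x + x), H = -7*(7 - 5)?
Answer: -69226/255 ≈ -271.47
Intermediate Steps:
H = -14 (H = -7*2 = -14)
T(x, M) = 106 + M + 2*x (T(x, M) = (106 + M) + 2*x = 106 + M + 2*x)
-69226/T(H, 177) = -69226/(106 + 177 + 2*(-14)) = -69226/(106 + 177 - 28) = -69226/255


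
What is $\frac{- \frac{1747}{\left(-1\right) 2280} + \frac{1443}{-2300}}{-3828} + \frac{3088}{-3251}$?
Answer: $- \frac{3099548886953}{3263033901600} \approx -0.9499$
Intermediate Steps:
$\frac{- \frac{1747}{\left(-1\right) 2280} + \frac{1443}{-2300}}{-3828} + \frac{3088}{-3251} = \left(- \frac{1747}{-2280} + 1443 \left(- \frac{1}{2300}\right)\right) \left(- \frac{1}{3828}\right) + 3088 \left(- \frac{1}{3251}\right) = \left(\left(-1747\right) \left(- \frac{1}{2280}\right) - \frac{1443}{2300}\right) \left(- \frac{1}{3828}\right) - \frac{3088}{3251} = \left(\frac{1747}{2280} - \frac{1443}{2300}\right) \left(- \frac{1}{3828}\right) - \frac{3088}{3251} = \frac{36403}{262200} \left(- \frac{1}{3828}\right) - \frac{3088}{3251} = - \frac{36403}{1003701600} - \frac{3088}{3251} = - \frac{3099548886953}{3263033901600}$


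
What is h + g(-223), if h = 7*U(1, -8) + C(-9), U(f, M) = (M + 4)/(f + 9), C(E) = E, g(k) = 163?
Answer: 756/5 ≈ 151.20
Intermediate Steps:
U(f, M) = (4 + M)/(9 + f)
h = -59/5 (h = 7*((4 - 8)/(9 + 1)) - 9 = 7*(-4/10) - 9 = 7*((1/10)*(-4)) - 9 = 7*(-2/5) - 9 = -14/5 - 9 = -59/5 ≈ -11.800)
h + g(-223) = -59/5 + 163 = 756/5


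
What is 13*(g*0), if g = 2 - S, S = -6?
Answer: 0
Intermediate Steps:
g = 8 (g = 2 - 1*(-6) = 2 + 6 = 8)
13*(g*0) = 13*(8*0) = 13*0 = 0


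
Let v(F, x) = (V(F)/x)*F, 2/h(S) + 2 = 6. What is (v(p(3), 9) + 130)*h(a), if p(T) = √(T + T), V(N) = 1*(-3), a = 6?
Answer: 65 - √6/6 ≈ 64.592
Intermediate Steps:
h(S) = ½ (h(S) = 2/(-2 + 6) = 2/4 = 2*(¼) = ½)
V(N) = -3
p(T) = √2*√T (p(T) = √(2*T) = √2*√T)
v(F, x) = -3*F/x (v(F, x) = (-3/x)*F = -3*F/x)
(v(p(3), 9) + 130)*h(a) = (-3*√2*√3/9 + 130)*(½) = (-3*√6*⅑ + 130)*(½) = (-√6/3 + 130)*(½) = (130 - √6/3)*(½) = 65 - √6/6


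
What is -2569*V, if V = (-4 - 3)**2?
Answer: -125881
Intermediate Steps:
V = 49 (V = (-7)**2 = 49)
-2569*V = -2569*49 = -125881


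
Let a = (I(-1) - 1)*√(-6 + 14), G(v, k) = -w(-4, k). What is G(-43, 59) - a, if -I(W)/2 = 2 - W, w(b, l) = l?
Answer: -59 + 14*√2 ≈ -39.201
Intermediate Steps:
I(W) = -4 + 2*W (I(W) = -2*(2 - W) = -4 + 2*W)
G(v, k) = -k
a = -14*√2 (a = ((-4 + 2*(-1)) - 1)*√(-6 + 14) = ((-4 - 2) - 1)*√8 = (-6 - 1)*(2*√2) = -14*√2 ≈ -19.799)
G(-43, 59) - a = -1*59 - (-14)*√2 = -59 + 14*√2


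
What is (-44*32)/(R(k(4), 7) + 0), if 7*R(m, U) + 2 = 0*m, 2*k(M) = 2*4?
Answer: 4928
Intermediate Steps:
k(M) = 4 (k(M) = (2*4)/2 = (½)*8 = 4)
R(m, U) = -2/7 (R(m, U) = -2/7 + (0*m)/7 = -2/7 + (⅐)*0 = -2/7 + 0 = -2/7)
(-44*32)/(R(k(4), 7) + 0) = (-44*32)/(-2/7 + 0) = -1408/(-2/7) = -1408*(-7/2) = 4928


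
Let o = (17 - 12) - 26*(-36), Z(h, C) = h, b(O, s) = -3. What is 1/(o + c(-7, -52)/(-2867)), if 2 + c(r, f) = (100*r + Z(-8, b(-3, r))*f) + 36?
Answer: 2867/2698097 ≈ 0.0010626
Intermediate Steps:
c(r, f) = 34 - 8*f + 100*r (c(r, f) = -2 + ((100*r - 8*f) + 36) = -2 + ((-8*f + 100*r) + 36) = -2 + (36 - 8*f + 100*r) = 34 - 8*f + 100*r)
o = 941 (o = 5 + 936 = 941)
1/(o + c(-7, -52)/(-2867)) = 1/(941 + (34 - 8*(-52) + 100*(-7))/(-2867)) = 1/(941 + (34 + 416 - 700)*(-1/2867)) = 1/(941 - 250*(-1/2867)) = 1/(941 + 250/2867) = 1/(2698097/2867) = 2867/2698097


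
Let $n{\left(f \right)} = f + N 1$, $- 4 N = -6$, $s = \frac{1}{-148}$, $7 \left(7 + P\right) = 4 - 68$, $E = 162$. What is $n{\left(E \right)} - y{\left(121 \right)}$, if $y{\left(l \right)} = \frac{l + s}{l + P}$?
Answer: $\frac{17635983}{108632} \approx 162.35$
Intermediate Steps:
$P = - \frac{113}{7}$ ($P = -7 + \frac{4 - 68}{7} = -7 + \frac{1}{7} \left(-64\right) = -7 - \frac{64}{7} = - \frac{113}{7} \approx -16.143$)
$s = - \frac{1}{148} \approx -0.0067568$
$N = \frac{3}{2}$ ($N = \left(- \frac{1}{4}\right) \left(-6\right) = \frac{3}{2} \approx 1.5$)
$n{\left(f \right)} = \frac{3}{2} + f$ ($n{\left(f \right)} = f + \frac{3}{2} \cdot 1 = f + \frac{3}{2} = \frac{3}{2} + f$)
$y{\left(l \right)} = \frac{- \frac{1}{148} + l}{- \frac{113}{7} + l}$ ($y{\left(l \right)} = \frac{l - \frac{1}{148}}{l - \frac{113}{7}} = \frac{- \frac{1}{148} + l}{- \frac{113}{7} + l}$)
$n{\left(E \right)} - y{\left(121 \right)} = \left(\frac{3}{2} + 162\right) - \frac{7 \left(-1 + 148 \cdot 121\right)}{148 \left(-113 + 7 \cdot 121\right)} = \frac{327}{2} - \frac{7 \left(-1 + 17908\right)}{148 \left(-113 + 847\right)} = \frac{327}{2} - \frac{7}{148} \cdot \frac{1}{734} \cdot 17907 = \frac{327}{2} - \frac{125349}{108632} = \frac{17635983}{108632}$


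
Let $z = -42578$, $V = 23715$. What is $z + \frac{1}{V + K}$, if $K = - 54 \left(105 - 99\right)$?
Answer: $- \frac{995941997}{23391} \approx -42578.0$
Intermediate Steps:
$K = -324$ ($K = \left(-54\right) 6 = -324$)
$z + \frac{1}{V + K} = -42578 + \frac{1}{23715 - 324} = -42578 + \frac{1}{23391} = - \frac{995941997}{23391}$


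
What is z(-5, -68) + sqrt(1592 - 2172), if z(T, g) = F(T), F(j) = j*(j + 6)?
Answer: -5 + 2*I*sqrt(145) ≈ -5.0 + 24.083*I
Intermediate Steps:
F(j) = j*(6 + j)
z(T, g) = T*(6 + T)
z(-5, -68) + sqrt(1592 - 2172) = -5*(6 - 5) + sqrt(1592 - 2172) = -5*1 + sqrt(-580) = -5 + 2*I*sqrt(145)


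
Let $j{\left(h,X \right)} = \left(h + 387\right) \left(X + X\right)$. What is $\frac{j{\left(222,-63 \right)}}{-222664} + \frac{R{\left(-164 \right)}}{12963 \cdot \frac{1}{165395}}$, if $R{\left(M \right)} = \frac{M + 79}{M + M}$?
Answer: $\frac{432075134497}{118342130712} \approx 3.6511$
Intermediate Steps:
$j{\left(h,X \right)} = 2 X \left(387 + h\right)$ ($j{\left(h,X \right)} = \left(387 + h\right) 2 X = 2 X \left(387 + h\right)$)
$R{\left(M \right)} = \frac{79 + M}{2 M}$
$\frac{j{\left(222,-63 \right)}}{-222664} + \frac{R{\left(-164 \right)}}{12963 \cdot \frac{1}{165395}} = \frac{2 \left(-63\right) \left(387 + 222\right)}{-222664} + \frac{\frac{1}{2} \frac{1}{-164} \left(79 - 164\right)}{12963 \cdot \frac{1}{165395}} = 2 \left(-63\right) 609 \left(- \frac{1}{222664}\right) + \frac{\frac{1}{2} \left(- \frac{1}{164}\right) \left(-85\right)}{12963 \cdot \frac{1}{165395}} = \left(-76734\right) \left(- \frac{1}{222664}\right) + \frac{85}{328 \cdot \frac{12963}{165395}} = \frac{38367}{111332} + \frac{85}{328} \cdot \frac{165395}{12963} = \frac{38367}{111332} + \frac{14058575}{4251864} = \frac{432075134497}{118342130712}$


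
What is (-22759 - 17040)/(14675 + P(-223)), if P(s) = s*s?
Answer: -39799/64404 ≈ -0.61796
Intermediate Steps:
P(s) = s²
(-22759 - 17040)/(14675 + P(-223)) = (-22759 - 17040)/(14675 + (-223)²) = -39799/(14675 + 49729) = -39799/64404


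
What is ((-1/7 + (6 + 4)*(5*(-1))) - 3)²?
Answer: 138384/49 ≈ 2824.2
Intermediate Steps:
((-1/7 + (6 + 4)*(5*(-1))) - 3)² = ((-1*⅐ + 10*(-5)) - 3)² = ((-⅐ - 50) - 3)² = (-351/7 - 3)² = (-372/7)² = 138384/49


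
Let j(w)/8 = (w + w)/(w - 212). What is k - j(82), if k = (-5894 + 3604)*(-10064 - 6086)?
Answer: 2403928156/65 ≈ 3.6983e+7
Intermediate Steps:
j(w) = 16*w/(-212 + w) (j(w) = 8*((w + w)/(w - 212)) = 8*((2*w)/(-212 + w)) = 8*(2*w/(-212 + w)) = 16*w/(-212 + w))
k = 36983500 (k = -2290*(-16150) = 36983500)
k - j(82) = 36983500 - 16*82/(-212 + 82) = 36983500 - 16*82/(-130) = 36983500 - 16*82*(-1)/130 = 36983500 - 1*(-656/65) = 36983500 + 656/65 = 2403928156/65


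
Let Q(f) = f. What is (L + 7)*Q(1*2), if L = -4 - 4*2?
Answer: -10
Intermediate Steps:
L = -12 (L = -4 - 8 = -12)
(L + 7)*Q(1*2) = (-12 + 7)*(1*2) = -5*2 = -10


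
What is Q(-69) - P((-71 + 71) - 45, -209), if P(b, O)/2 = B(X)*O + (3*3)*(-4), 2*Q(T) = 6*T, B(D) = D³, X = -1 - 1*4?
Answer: -52385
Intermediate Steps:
X = -5 (X = -1 - 4 = -5)
Q(T) = 3*T (Q(T) = (6*T)/2 = 3*T)
P(b, O) = -72 - 250*O (P(b, O) = 2*((-5)³*O + (3*3)*(-4)) = 2*(-125*O + 9*(-4)) = 2*(-125*O - 36) = 2*(-36 - 125*O) = -72 - 250*O)
Q(-69) - P((-71 + 71) - 45, -209) = 3*(-69) - (-72 - 250*(-209)) = -207 - (-72 + 52250) = -207 - 1*52178 = -207 - 52178 = -52385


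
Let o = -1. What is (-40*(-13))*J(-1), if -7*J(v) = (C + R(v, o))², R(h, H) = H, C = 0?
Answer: -520/7 ≈ -74.286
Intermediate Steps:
J(v) = -⅐ (J(v) = -(0 - 1)²/7 = -⅐*(-1)² = -⅐*1 = -⅐)
(-40*(-13))*J(-1) = -40*(-13)*(-⅐) = 520*(-⅐) = -520/7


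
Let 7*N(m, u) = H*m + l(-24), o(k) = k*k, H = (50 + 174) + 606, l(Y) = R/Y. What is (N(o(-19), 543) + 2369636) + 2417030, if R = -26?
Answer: 405675517/84 ≈ 4.8295e+6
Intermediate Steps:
l(Y) = -26/Y
H = 830 (H = 224 + 606 = 830)
o(k) = k**2
N(m, u) = 13/84 + 830*m/7 (N(m, u) = (830*m - 26/(-24))/7 = (830*m - 26*(-1/24))/7 = (830*m + 13/12)/7 = (13/12 + 830*m)/7 = 13/84 + 830*m/7)
(N(o(-19), 543) + 2369636) + 2417030 = ((13/84 + (830/7)*(-19)**2) + 2369636) + 2417030 = ((13/84 + (830/7)*361) + 2369636) + 2417030 = ((13/84 + 299630/7) + 2369636) + 2417030 = (3595573/84 + 2369636) + 2417030 = 202644997/84 + 2417030 = 405675517/84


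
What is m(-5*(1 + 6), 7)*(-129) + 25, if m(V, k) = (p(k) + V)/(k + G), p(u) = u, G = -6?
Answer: 3637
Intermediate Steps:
m(V, k) = (V + k)/(-6 + k) (m(V, k) = (k + V)/(k - 6) = (V + k)/(-6 + k))
m(-5*(1 + 6), 7)*(-129) + 25 = ((-5*(1 + 6) + 7)/(-6 + 7))*(-129) + 25 = ((-5*7 + 7)/1)*(-129) + 25 = (1*(-35 + 7))*(-129) + 25 = (1*(-28))*(-129) + 25 = -28*(-129) + 25 = 3612 + 25 = 3637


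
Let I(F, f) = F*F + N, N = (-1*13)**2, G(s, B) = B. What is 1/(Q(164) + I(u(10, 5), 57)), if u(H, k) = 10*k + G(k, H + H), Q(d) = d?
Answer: 1/5233 ≈ 0.00019110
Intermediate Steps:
N = 169 (N = (-13)**2 = 169)
u(H, k) = 2*H + 10*k (u(H, k) = 10*k + (H + H) = 10*k + 2*H = 2*H + 10*k)
I(F, f) = 169 + F**2 (I(F, f) = F*F + 169 = F**2 + 169 = 169 + F**2)
1/(Q(164) + I(u(10, 5), 57)) = 1/(164 + (169 + (2*10 + 10*5)**2)) = 1/(164 + (169 + (20 + 50)**2)) = 1/(164 + (169 + 70**2)) = 1/(164 + (169 + 4900)) = 1/(164 + 5069) = 1/5233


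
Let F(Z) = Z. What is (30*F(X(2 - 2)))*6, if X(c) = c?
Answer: 0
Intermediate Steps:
(30*F(X(2 - 2)))*6 = (30*(2 - 2))*6 = (30*0)*6 = 0*6 = 0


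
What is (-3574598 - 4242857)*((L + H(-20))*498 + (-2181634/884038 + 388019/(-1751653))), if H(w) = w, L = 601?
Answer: -1751281029992621640163320/774263907407 ≈ -2.2619e+12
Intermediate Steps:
(-3574598 - 4242857)*((L + H(-20))*498 + (-2181634/884038 + 388019/(-1751653))) = (-3574598 - 4242857)*((601 - 20)*498 + (-2181634/884038 + 388019/(-1751653))) = -7817455*(581*498 + (-2181634*1/884038 + 388019*(-1/1751653))) = -7817455*(289338 + (-1090817/442019 - 388019/1751653)) = -7817455*(289338 - 2082244640862/774263907407) = -7817455*224021888196685704/774263907407 = -1751281029992621640163320/774263907407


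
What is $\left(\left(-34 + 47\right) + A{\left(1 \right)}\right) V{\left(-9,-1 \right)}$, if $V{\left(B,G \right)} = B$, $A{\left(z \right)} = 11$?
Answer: $-216$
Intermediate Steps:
$\left(\left(-34 + 47\right) + A{\left(1 \right)}\right) V{\left(-9,-1 \right)} = \left(\left(-34 + 47\right) + 11\right) \left(-9\right) = \left(13 + 11\right) \left(-9\right) = 24 \left(-9\right) = -216$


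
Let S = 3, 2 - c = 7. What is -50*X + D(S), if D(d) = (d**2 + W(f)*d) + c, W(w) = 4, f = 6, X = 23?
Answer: -1134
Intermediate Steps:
c = -5 (c = 2 - 1*7 = 2 - 7 = -5)
D(d) = -5 + d**2 + 4*d (D(d) = (d**2 + 4*d) - 5 = -5 + d**2 + 4*d)
-50*X + D(S) = -50*23 + (-5 + 3**2 + 4*3) = -1150 + (-5 + 9 + 12) = -1150 + 16 = -1134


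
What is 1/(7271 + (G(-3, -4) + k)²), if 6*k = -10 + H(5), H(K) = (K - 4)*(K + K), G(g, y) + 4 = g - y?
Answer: 1/7280 ≈ 0.00013736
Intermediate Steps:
G(g, y) = -4 + g - y (G(g, y) = -4 + (g - y) = -4 + g - y)
H(K) = 2*K*(-4 + K) (H(K) = (-4 + K)*(2*K) = 2*K*(-4 + K))
k = 0 (k = (-10 + 2*5*(-4 + 5))/6 = (-10 + 2*5*1)/6 = (-10 + 10)/6 = (⅙)*0 = 0)
1/(7271 + (G(-3, -4) + k)²) = 1/(7271 + ((-4 - 3 - 1*(-4)) + 0)²) = 1/(7271 + ((-4 - 3 + 4) + 0)²) = 1/(7271 + (-3 + 0)²) = 1/(7271 + (-3)²) = 1/(7271 + 9) = 1/7280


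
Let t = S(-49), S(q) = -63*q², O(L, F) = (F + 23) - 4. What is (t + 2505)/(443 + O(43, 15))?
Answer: -49586/159 ≈ -311.86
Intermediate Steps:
O(L, F) = 19 + F (O(L, F) = (23 + F) - 4 = 19 + F)
t = -151263 (t = -63*(-49)² = -63*2401 = -151263)
(t + 2505)/(443 + O(43, 15)) = (-151263 + 2505)/(443 + (19 + 15)) = -148758/(443 + 34) = -148758/477 = -148758*1/477 = -49586/159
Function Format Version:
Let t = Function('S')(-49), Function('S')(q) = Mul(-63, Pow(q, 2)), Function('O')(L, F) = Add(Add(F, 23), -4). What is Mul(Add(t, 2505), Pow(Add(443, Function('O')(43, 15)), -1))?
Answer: Rational(-49586, 159) ≈ -311.86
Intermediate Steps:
Function('O')(L, F) = Add(19, F) (Function('O')(L, F) = Add(Add(23, F), -4) = Add(19, F))
t = -151263 (t = Mul(-63, Pow(-49, 2)) = Mul(-63, 2401) = -151263)
Mul(Add(t, 2505), Pow(Add(443, Function('O')(43, 15)), -1)) = Mul(Add(-151263, 2505), Pow(Add(443, Add(19, 15)), -1)) = Mul(-148758, Pow(Add(443, 34), -1)) = Mul(-148758, Pow(477, -1)) = Mul(-148758, Rational(1, 477)) = Rational(-49586, 159)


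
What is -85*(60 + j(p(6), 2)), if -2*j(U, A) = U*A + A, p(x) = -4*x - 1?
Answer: -7140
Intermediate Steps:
p(x) = -1 - 4*x
j(U, A) = -A/2 - A*U/2 (j(U, A) = -(U*A + A)/2 = -(A*U + A)/2 = -(A + A*U)/2 = -A/2 - A*U/2)
-85*(60 + j(p(6), 2)) = -85*(60 - ½*2*(1 + (-1 - 4*6))) = -85*(60 - ½*2*(1 + (-1 - 24))) = -85*(60 - ½*2*(1 - 25)) = -85*(60 - ½*2*(-24)) = -85*(60 + 24) = -85*84 = -7140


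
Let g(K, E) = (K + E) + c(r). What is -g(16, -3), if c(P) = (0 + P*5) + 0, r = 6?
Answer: -43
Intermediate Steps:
c(P) = 5*P (c(P) = (0 + 5*P) + 0 = 5*P + 0 = 5*P)
g(K, E) = 30 + E + K (g(K, E) = (K + E) + 5*6 = (E + K) + 30 = 30 + E + K)
-g(16, -3) = -(30 - 3 + 16) = -1*43 = -43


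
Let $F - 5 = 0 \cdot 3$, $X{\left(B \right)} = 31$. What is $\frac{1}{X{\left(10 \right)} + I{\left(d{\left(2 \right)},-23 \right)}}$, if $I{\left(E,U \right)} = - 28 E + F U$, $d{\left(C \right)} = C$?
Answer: $- \frac{1}{140} \approx -0.0071429$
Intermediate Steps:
$F = 5$ ($F = 5 + 0 \cdot 3 = 5 + 0 = 5$)
$I{\left(E,U \right)} = - 28 E + 5 U$
$\frac{1}{X{\left(10 \right)} + I{\left(d{\left(2 \right)},-23 \right)}} = \frac{1}{31 + \left(\left(-28\right) 2 + 5 \left(-23\right)\right)} = \frac{1}{31 - 171} = \frac{1}{-140} = - \frac{1}{140}$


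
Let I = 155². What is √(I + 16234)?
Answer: √40259 ≈ 200.65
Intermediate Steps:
I = 24025
√(I + 16234) = √(24025 + 16234) = √40259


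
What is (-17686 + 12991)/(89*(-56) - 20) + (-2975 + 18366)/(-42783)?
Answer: 4587023/7929116 ≈ 0.57850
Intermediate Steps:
(-17686 + 12991)/(89*(-56) - 20) + (-2975 + 18366)/(-42783) = -4695/(-4984 - 20) + 15391*(-1/42783) = -4695/(-5004) - 15391/42783 = -4695*(-1/5004) - 15391/42783 = 1565/1668 - 15391/42783 = 4587023/7929116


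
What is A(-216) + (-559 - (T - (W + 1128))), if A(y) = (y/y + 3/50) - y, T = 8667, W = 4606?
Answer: -163747/50 ≈ -3274.9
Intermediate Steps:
A(y) = 53/50 - y (A(y) = (1 + 3*(1/50)) - y = (1 + 3/50) - y = 53/50 - y)
A(-216) + (-559 - (T - (W + 1128))) = (53/50 - 1*(-216)) + (-559 - (8667 - (4606 + 1128))) = (53/50 + 216) + (-559 - (8667 - 1*5734)) = 10853/50 + (-559 - (8667 - 5734)) = 10853/50 + (-559 - 1*2933) = 10853/50 + (-559 - 2933) = 10853/50 - 3492 = -163747/50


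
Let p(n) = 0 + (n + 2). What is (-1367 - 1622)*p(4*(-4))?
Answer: 41846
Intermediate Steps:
p(n) = 2 + n (p(n) = 0 + (2 + n) = 2 + n)
(-1367 - 1622)*p(4*(-4)) = (-1367 - 1622)*(2 + 4*(-4)) = -2989*(2 - 16) = -2989*(-14) = 41846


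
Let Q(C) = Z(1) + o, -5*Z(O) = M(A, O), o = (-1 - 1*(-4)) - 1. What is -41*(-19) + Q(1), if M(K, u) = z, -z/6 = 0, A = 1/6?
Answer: 781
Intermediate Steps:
A = ⅙ ≈ 0.16667
z = 0 (z = -6*0 = 0)
o = 2 (o = (-1 + 4) - 1 = 3 - 1 = 2)
M(K, u) = 0
Z(O) = 0 (Z(O) = -⅕*0 = 0)
Q(C) = 2 (Q(C) = 0 + 2 = 2)
-41*(-19) + Q(1) = -41*(-19) + 2 = 779 + 2 = 781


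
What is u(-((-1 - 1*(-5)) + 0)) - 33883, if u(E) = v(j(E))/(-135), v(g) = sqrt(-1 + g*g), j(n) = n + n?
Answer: -33883 - sqrt(7)/45 ≈ -33883.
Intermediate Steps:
j(n) = 2*n
v(g) = sqrt(-1 + g**2)
u(E) = -sqrt(-1 + 4*E**2)/135 (u(E) = sqrt(-1 + (2*E)**2)/(-135) = sqrt(-1 + 4*E**2)*(-1/135) = -sqrt(-1 + 4*E**2)/135)
u(-((-1 - 1*(-5)) + 0)) - 33883 = -sqrt(-1 + 4*(-((-1 - 1*(-5)) + 0))**2)/135 - 33883 = -sqrt(-1 + 4*(-((-1 + 5) + 0))**2)/135 - 33883 = -sqrt(-1 + 4*(-(4 + 0))**2)/135 - 33883 = -sqrt(-1 + 4*(-1*4)**2)/135 - 33883 = -sqrt(-1 + 4*(-4)**2)/135 - 33883 = -sqrt(-1 + 4*16)/135 - 33883 = -sqrt(-1 + 64)/135 - 33883 = -sqrt(7)/45 - 33883 = -33883 - sqrt(7)/45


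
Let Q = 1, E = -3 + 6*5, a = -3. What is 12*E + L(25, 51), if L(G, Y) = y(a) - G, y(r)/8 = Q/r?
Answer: 889/3 ≈ 296.33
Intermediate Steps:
E = 27 (E = -3 + 30 = 27)
y(r) = 8/r (y(r) = 8*(1/r) = 8/r)
L(G, Y) = -8/3 - G (L(G, Y) = 8/(-3) - G = 8*(-⅓) - G = -8/3 - G)
12*E + L(25, 51) = 12*27 + (-8/3 - 1*25) = 324 + (-8/3 - 25) = 324 - 83/3 = 889/3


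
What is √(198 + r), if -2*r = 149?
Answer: √494/2 ≈ 11.113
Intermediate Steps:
r = -149/2 (r = -½*149 = -149/2 ≈ -74.500)
√(198 + r) = √(198 - 149/2) = √(247/2) = √494/2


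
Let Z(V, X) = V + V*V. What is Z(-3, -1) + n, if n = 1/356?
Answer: 2137/356 ≈ 6.0028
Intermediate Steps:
Z(V, X) = V + V²
n = 1/356 ≈ 0.0028090
Z(-3, -1) + n = -3*(1 - 3) + 1/356 = -3*(-2) + 1/356 = 6 + 1/356 = 2137/356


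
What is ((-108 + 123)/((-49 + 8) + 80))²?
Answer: 25/169 ≈ 0.14793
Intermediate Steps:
((-108 + 123)/((-49 + 8) + 80))² = (15/(-41 + 80))² = (15/39)² = (15*(1/39))² = (5/13)² = 25/169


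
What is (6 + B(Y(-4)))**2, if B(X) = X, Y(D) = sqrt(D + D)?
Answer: 28 + 24*I*sqrt(2) ≈ 28.0 + 33.941*I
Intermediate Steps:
Y(D) = sqrt(2)*sqrt(D) (Y(D) = sqrt(2*D) = sqrt(2)*sqrt(D))
(6 + B(Y(-4)))**2 = (6 + sqrt(2)*sqrt(-4))**2 = (6 + sqrt(2)*(2*I))**2 = (6 + 2*I*sqrt(2))**2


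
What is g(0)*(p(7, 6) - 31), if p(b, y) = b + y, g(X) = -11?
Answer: 198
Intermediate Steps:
g(0)*(p(7, 6) - 31) = -11*((7 + 6) - 31) = -11*(13 - 31) = -11*(-18) = 198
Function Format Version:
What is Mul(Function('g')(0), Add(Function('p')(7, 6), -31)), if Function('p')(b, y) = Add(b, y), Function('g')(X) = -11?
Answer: 198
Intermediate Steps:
Mul(Function('g')(0), Add(Function('p')(7, 6), -31)) = Mul(-11, Add(Add(7, 6), -31)) = Mul(-11, Add(13, -31)) = Mul(-11, -18) = 198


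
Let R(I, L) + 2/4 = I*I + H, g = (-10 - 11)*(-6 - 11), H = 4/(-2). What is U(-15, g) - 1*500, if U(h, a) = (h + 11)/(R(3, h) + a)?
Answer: -363508/727 ≈ -500.01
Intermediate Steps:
H = -2 (H = 4*(-½) = -2)
g = 357 (g = -21*(-17) = 357)
R(I, L) = -5/2 + I² (R(I, L) = -½ + (I*I - 2) = -½ + (I² - 2) = -½ + (-2 + I²) = -5/2 + I²)
U(h, a) = (11 + h)/(13/2 + a) (U(h, a) = (h + 11)/((-5/2 + 3²) + a) = (11 + h)/((-5/2 + 9) + a) = (11 + h)/(13/2 + a))
U(-15, g) - 1*500 = 2*(11 - 15)/(13 + 2*357) - 1*500 = 2*(-4)/(13 + 714) - 500 = 2*(-4)/727 - 500 = 2*(1/727)*(-4) - 500 = -8/727 - 500 = -363508/727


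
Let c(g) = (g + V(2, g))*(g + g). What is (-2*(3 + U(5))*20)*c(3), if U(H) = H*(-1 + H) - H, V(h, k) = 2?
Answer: -21600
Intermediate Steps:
U(H) = -H + H*(-1 + H)
c(g) = 2*g*(2 + g) (c(g) = (g + 2)*(g + g) = (2 + g)*(2*g) = 2*g*(2 + g))
(-2*(3 + U(5))*20)*c(3) = (-2*(3 + 5*(-2 + 5))*20)*(2*3*(2 + 3)) = (-2*(3 + 5*3)*20)*(2*3*5) = (-2*(3 + 15)*20)*30 = (-2*18*20)*30 = -36*20*30 = -720*30 = -21600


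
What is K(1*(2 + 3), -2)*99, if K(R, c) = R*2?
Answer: 990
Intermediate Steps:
K(R, c) = 2*R
K(1*(2 + 3), -2)*99 = (2*(1*(2 + 3)))*99 = (2*(1*5))*99 = (2*5)*99 = 10*99 = 990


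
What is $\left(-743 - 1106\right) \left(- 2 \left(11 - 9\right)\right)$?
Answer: $7396$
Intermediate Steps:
$\left(-743 - 1106\right) \left(- 2 \left(11 - 9\right)\right) = - 1849 \left(\left(-2\right) 2\right) = \left(-1849\right) \left(-4\right) = 7396$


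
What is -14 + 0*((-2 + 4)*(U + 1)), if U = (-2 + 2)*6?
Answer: -14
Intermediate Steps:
U = 0 (U = 0*6 = 0)
-14 + 0*((-2 + 4)*(U + 1)) = -14 + 0*((-2 + 4)*(0 + 1)) = -14 + 0*(2*1) = -14 + 0*2 = -14 + 0 = -14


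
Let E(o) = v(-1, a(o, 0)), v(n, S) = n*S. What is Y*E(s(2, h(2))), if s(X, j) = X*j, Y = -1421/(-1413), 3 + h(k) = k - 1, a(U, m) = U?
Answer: 5684/1413 ≈ 4.0226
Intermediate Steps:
h(k) = -4 + k (h(k) = -3 + (k - 1) = -3 + (-1 + k) = -4 + k)
Y = 1421/1413 (Y = -1421*(-1/1413) = 1421/1413 ≈ 1.0057)
v(n, S) = S*n
E(o) = -o (E(o) = o*(-1) = -o)
Y*E(s(2, h(2))) = 1421*(-2*(-4 + 2))/1413 = 1421*(-2*(-2))/1413 = 1421*(-1*(-4))/1413 = (1421/1413)*4 = 5684/1413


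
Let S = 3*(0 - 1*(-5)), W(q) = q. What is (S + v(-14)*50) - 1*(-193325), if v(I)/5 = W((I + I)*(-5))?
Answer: 228340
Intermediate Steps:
v(I) = -50*I (v(I) = 5*((I + I)*(-5)) = 5*((2*I)*(-5)) = 5*(-10*I) = -50*I)
S = 15 (S = 3*(0 + 5) = 3*5 = 15)
(S + v(-14)*50) - 1*(-193325) = (15 - 50*(-14)*50) - 1*(-193325) = (15 + 700*50) + 193325 = (15 + 35000) + 193325 = 35015 + 193325 = 228340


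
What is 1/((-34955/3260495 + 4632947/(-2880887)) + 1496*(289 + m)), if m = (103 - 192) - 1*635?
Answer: -1878623531813/1222536090843014650 ≈ -1.5367e-6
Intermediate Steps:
m = -724 (m = -89 - 635 = -724)
1/((-34955/3260495 + 4632947/(-2880887)) + 1496*(289 + m)) = 1/((-34955/3260495 + 4632947/(-2880887)) + 1496*(289 - 724)) = 1/((-34955*1/3260495 + 4632947*(-1/2880887)) + 1496*(-435)) = 1/((-6991/652099 - 4632947/2880887) - 650760) = 1/(-3041280386770/1878623531813 - 650760) = 1/(-1222536090843014650/1878623531813) = -1878623531813/1222536090843014650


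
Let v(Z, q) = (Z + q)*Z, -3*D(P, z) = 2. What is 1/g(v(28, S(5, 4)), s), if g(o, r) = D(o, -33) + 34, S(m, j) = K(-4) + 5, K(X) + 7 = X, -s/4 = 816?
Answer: 3/100 ≈ 0.030000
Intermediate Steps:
s = -3264 (s = -4*816 = -3264)
D(P, z) = -⅔ (D(P, z) = -⅓*2 = -⅔)
K(X) = -7 + X
S(m, j) = -6 (S(m, j) = (-7 - 4) + 5 = -11 + 5 = -6)
v(Z, q) = Z*(Z + q)
g(o, r) = 100/3 (g(o, r) = -⅔ + 34 = 100/3)
1/g(v(28, S(5, 4)), s) = 1/(100/3) = 3/100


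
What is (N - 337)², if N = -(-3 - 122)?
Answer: 44944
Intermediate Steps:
N = 125 (N = -1*(-125) = 125)
(N - 337)² = (125 - 337)² = (-212)² = 44944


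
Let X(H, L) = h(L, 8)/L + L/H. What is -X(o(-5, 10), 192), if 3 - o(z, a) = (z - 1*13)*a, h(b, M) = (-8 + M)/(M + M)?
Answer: -64/61 ≈ -1.0492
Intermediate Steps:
h(b, M) = (-8 + M)/(2*M) (h(b, M) = (-8 + M)/((2*M)) = (-8 + M)*(1/(2*M)) = (-8 + M)/(2*M))
o(z, a) = 3 - a*(-13 + z) (o(z, a) = 3 - (z - 1*13)*a = 3 - (z - 13)*a = 3 - (-13 + z)*a = 3 - a*(-13 + z))
X(H, L) = L/H (X(H, L) = ((½)*(-8 + 8)/8)/L + L/H = ((½)*(⅛)*0)/L + L/H = 0/L + L/H = 0 + L/H = L/H)
-X(o(-5, 10), 192) = -192/(3 + 13*10 - 1*10*(-5)) = -192/(3 + 130 + 50) = -192/183 = -1*64/61 = -64/61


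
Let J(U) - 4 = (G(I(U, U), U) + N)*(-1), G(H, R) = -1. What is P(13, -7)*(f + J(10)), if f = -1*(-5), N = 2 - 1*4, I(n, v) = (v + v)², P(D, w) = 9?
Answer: 108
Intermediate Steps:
I(n, v) = 4*v² (I(n, v) = (2*v)² = 4*v²)
N = -2 (N = 2 - 4 = -2)
f = 5
J(U) = 7 (J(U) = 4 + (-1 - 2)*(-1) = 4 - 3*(-1) = 4 + 3 = 7)
P(13, -7)*(f + J(10)) = 9*(5 + 7) = 9*12 = 108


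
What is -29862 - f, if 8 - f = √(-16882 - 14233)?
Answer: -29870 + 7*I*√635 ≈ -29870.0 + 176.39*I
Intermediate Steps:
f = 8 - 7*I*√635 (f = 8 - √(-16882 - 14233) = 8 - √(-31115) = 8 - 7*I*√635 ≈ 8.0 - 176.39*I)
-29862 - f = -29862 - (8 - 7*I*√635) = -29862 + (-8 + 7*I*√635) = -29870 + 7*I*√635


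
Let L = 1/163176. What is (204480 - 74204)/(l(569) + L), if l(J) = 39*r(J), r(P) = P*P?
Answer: 21257916576/2060370972505 ≈ 0.010318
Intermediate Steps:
r(P) = P²
L = 1/163176 ≈ 6.1283e-6
l(J) = 39*J²
(204480 - 74204)/(l(569) + L) = (204480 - 74204)/(39*569² + 1/163176) = 130276/(39*323761 + 1/163176) = 130276/(12626679 + 1/163176) = 130276/(2060370972505/163176) = 130276*(163176/2060370972505) = 21257916576/2060370972505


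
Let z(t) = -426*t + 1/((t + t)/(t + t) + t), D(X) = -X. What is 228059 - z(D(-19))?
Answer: 4723059/20 ≈ 2.3615e+5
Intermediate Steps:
z(t) = 1/(1 + t) - 426*t (z(t) = -426*t + 1/((2*t)/((2*t)) + t) = -426*t + 1/((2*t)*(1/(2*t)) + t) = -426*t + 1/(1 + t) = 1/(1 + t) - 426*t)
228059 - z(D(-19)) = 228059 - (1 - (-426)*(-19) - 426*(-1*(-19))²)/(1 - 1*(-19)) = 228059 - (1 - 426*19 - 426*19²)/(1 + 19) = 228059 - (1 - 8094 - 426*361)/20 = 228059 - (1 - 8094 - 153786)/20 = 228059 - (-161879)/20 = 228059 - 1*(-161879/20) = 228059 + 161879/20 = 4723059/20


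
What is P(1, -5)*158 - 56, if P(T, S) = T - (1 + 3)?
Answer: -530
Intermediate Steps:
P(T, S) = -4 + T (P(T, S) = T - 1*4 = T - 4 = -4 + T)
P(1, -5)*158 - 56 = (-4 + 1)*158 - 56 = -3*158 - 56 = -474 - 56 = -530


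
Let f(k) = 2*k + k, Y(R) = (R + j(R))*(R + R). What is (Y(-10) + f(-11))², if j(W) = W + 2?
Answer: 106929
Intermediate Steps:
j(W) = 2 + W
Y(R) = 2*R*(2 + 2*R) (Y(R) = (R + (2 + R))*(R + R) = (2 + 2*R)*(2*R) = 2*R*(2 + 2*R))
f(k) = 3*k
(Y(-10) + f(-11))² = (4*(-10)*(1 - 10) + 3*(-11))² = (4*(-10)*(-9) - 33)² = (360 - 33)² = 327² = 106929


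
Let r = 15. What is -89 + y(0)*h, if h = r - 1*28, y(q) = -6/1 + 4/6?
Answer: -59/3 ≈ -19.667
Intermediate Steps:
y(q) = -16/3 (y(q) = -6*1 + 4*(⅙) = -6 + ⅔ = -16/3)
h = -13 (h = 15 - 1*28 = 15 - 28 = -13)
-89 + y(0)*h = -89 - 16/3*(-13) = -89 + 208/3 = -59/3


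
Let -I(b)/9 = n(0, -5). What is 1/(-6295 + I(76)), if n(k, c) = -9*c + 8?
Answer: -1/6772 ≈ -0.00014767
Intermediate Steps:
n(k, c) = 8 - 9*c
I(b) = -477 (I(b) = -9*(8 - 9*(-5)) = -9*(8 + 45) = -9*53 = -477)
1/(-6295 + I(76)) = 1/(-6295 - 477) = 1/(-6772) = -1/6772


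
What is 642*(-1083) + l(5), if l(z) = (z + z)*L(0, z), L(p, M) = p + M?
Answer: -695236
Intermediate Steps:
L(p, M) = M + p
l(z) = 2*z² (l(z) = (z + z)*(z + 0) = (2*z)*z = 2*z²)
642*(-1083) + l(5) = 642*(-1083) + 2*5² = -695286 + 2*25 = -695286 + 50 = -695236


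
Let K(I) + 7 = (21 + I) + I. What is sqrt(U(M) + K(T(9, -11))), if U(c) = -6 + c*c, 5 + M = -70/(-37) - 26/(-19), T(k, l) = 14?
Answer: sqrt(19287253)/703 ≈ 6.2471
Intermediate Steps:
K(I) = 14 + 2*I (K(I) = -7 + ((21 + I) + I) = -7 + (21 + 2*I) = 14 + 2*I)
M = -1223/703 (M = -5 + (-70/(-37) - 26/(-19)) = -5 + (-70*(-1/37) - 26*(-1/19)) = -5 + (70/37 + 26/19) = -5 + 2292/703 = -1223/703 ≈ -1.7397)
U(c) = -6 + c**2
sqrt(U(M) + K(T(9, -11))) = sqrt((-6 + (-1223/703)**2) + (14 + 2*14)) = sqrt((-6 + 1495729/494209) + (14 + 28)) = sqrt(-1469525/494209 + 42) = sqrt(19287253/494209) = sqrt(19287253)/703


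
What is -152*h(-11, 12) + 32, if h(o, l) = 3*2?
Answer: -880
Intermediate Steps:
h(o, l) = 6
-152*h(-11, 12) + 32 = -152*6 + 32 = -912 + 32 = -880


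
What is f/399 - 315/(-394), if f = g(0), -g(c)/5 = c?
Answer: 315/394 ≈ 0.79949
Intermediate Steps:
g(c) = -5*c
f = 0 (f = -5*0 = 0)
f/399 - 315/(-394) = 0/399 - 315/(-394) = 0*(1/399) - 315*(-1/394) = 0 + 315/394 = 315/394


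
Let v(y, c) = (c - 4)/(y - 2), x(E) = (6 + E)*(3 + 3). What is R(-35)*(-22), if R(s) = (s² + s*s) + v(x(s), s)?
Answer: -431239/8 ≈ -53905.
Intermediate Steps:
x(E) = 36 + 6*E (x(E) = (6 + E)*6 = 36 + 6*E)
v(y, c) = (-4 + c)/(-2 + y)
R(s) = 2*s² + (-4 + s)/(34 + 6*s) (R(s) = (s² + s*s) + (-4 + s)/(-2 + (36 + 6*s)) = (s² + s²) + (-4 + s)/(34 + 6*s) = 2*s² + (-4 + s)/(34 + 6*s))
R(-35)*(-22) = ((-4 - 35 + 4*(-35)²*(17 + 3*(-35)))/(2*(17 + 3*(-35))))*(-22) = ((-4 - 35 + 4*1225*(17 - 105))/(2*(17 - 105)))*(-22) = ((½)*(-4 - 35 + 4*1225*(-88))/(-88))*(-22) = ((½)*(-1/88)*(-4 - 35 - 431200))*(-22) = ((½)*(-1/88)*(-431239))*(-22) = (431239/176)*(-22) = -431239/8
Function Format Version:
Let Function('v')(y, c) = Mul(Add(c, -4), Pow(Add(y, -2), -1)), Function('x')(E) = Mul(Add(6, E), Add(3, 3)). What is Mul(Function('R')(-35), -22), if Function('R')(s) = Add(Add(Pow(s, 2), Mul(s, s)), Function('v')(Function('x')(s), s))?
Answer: Rational(-431239, 8) ≈ -53905.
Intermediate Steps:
Function('x')(E) = Add(36, Mul(6, E)) (Function('x')(E) = Mul(Add(6, E), 6) = Add(36, Mul(6, E)))
Function('v')(y, c) = Mul(Pow(Add(-2, y), -1), Add(-4, c)) (Function('v')(y, c) = Mul(Add(-4, c), Pow(Add(-2, y), -1)) = Mul(Pow(Add(-2, y), -1), Add(-4, c)))
Function('R')(s) = Add(Mul(2, Pow(s, 2)), Mul(Pow(Add(34, Mul(6, s)), -1), Add(-4, s))) (Function('R')(s) = Add(Add(Pow(s, 2), Mul(s, s)), Mul(Pow(Add(-2, Add(36, Mul(6, s))), -1), Add(-4, s))) = Add(Add(Pow(s, 2), Pow(s, 2)), Mul(Pow(Add(34, Mul(6, s)), -1), Add(-4, s))) = Add(Mul(2, Pow(s, 2)), Mul(Pow(Add(34, Mul(6, s)), -1), Add(-4, s))))
Mul(Function('R')(-35), -22) = Mul(Mul(Rational(1, 2), Pow(Add(17, Mul(3, -35)), -1), Add(-4, -35, Mul(4, Pow(-35, 2), Add(17, Mul(3, -35))))), -22) = Mul(Mul(Rational(1, 2), Pow(Add(17, -105), -1), Add(-4, -35, Mul(4, 1225, Add(17, -105)))), -22) = Mul(Mul(Rational(1, 2), Pow(-88, -1), Add(-4, -35, Mul(4, 1225, -88))), -22) = Mul(Mul(Rational(1, 2), Rational(-1, 88), Add(-4, -35, -431200)), -22) = Mul(Mul(Rational(1, 2), Rational(-1, 88), -431239), -22) = Mul(Rational(431239, 176), -22) = Rational(-431239, 8)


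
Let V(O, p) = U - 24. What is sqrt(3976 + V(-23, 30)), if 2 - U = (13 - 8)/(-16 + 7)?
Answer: sqrt(35591)/3 ≈ 62.885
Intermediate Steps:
U = 23/9 (U = 2 - (13 - 8)/(-16 + 7) = 2 - 5/(-9) = 2 - 5*(-1)/9 = 2 - 1*(-5/9) = 2 + 5/9 = 23/9 ≈ 2.5556)
V(O, p) = -193/9 (V(O, p) = 23/9 - 24 = -193/9)
sqrt(3976 + V(-23, 30)) = sqrt(3976 - 193/9) = sqrt(35591/9) = sqrt(35591)/3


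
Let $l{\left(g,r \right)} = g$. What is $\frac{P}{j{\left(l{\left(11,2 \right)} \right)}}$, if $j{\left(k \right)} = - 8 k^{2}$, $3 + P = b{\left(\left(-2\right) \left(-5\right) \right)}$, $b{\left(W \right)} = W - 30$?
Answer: $\frac{23}{968} \approx 0.02376$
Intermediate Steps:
$b{\left(W \right)} = -30 + W$ ($b{\left(W \right)} = W - 30 = -30 + W$)
$P = -23$ ($P = -3 - 20 = -23$)
$\frac{P}{j{\left(l{\left(11,2 \right)} \right)}} = - \frac{23}{\left(-8\right) 11^{2}} = - \frac{23}{\left(-8\right) 121} = - \frac{23}{-968} = \left(-23\right) \left(- \frac{1}{968}\right) = \frac{23}{968}$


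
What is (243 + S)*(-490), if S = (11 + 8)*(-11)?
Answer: -16660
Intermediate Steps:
S = -209 (S = 19*(-11) = -209)
(243 + S)*(-490) = (243 - 209)*(-490) = 34*(-490) = -16660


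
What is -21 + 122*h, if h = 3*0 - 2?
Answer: -265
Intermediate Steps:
h = -2 (h = 0 - 2 = -2)
-21 + 122*h = -21 + 122*(-2) = -21 - 244 = -265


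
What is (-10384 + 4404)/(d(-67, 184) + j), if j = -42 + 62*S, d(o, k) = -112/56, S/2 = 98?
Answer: -1495/3027 ≈ -0.49389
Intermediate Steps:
S = 196 (S = 2*98 = 196)
d(o, k) = -2 (d(o, k) = -112*1/56 = -2)
j = 12110 (j = -42 + 62*196 = -42 + 12152 = 12110)
(-10384 + 4404)/(d(-67, 184) + j) = (-10384 + 4404)/(-2 + 12110) = -5980/12108 = -5980*1/12108 = -1495/3027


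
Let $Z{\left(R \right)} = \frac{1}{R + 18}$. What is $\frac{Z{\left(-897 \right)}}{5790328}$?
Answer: $- \frac{1}{5089698312} \approx -1.9648 \cdot 10^{-10}$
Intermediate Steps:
$Z{\left(R \right)} = \frac{1}{18 + R}$
$\frac{Z{\left(-897 \right)}}{5790328} = \frac{1}{\left(18 - 897\right) 5790328} = \frac{1}{-879} \cdot \frac{1}{5790328} = \left(- \frac{1}{879}\right) \frac{1}{5790328} = - \frac{1}{5089698312}$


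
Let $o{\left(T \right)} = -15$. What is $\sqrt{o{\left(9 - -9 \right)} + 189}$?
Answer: $\sqrt{174} \approx 13.191$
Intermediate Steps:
$\sqrt{o{\left(9 - -9 \right)} + 189} = \sqrt{-15 + 189} = \sqrt{174}$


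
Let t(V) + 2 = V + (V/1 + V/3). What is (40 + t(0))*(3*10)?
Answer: 1140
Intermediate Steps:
t(V) = -2 + 7*V/3 (t(V) = -2 + (V + (V/1 + V/3)) = -2 + (V + (V*1 + V*(⅓))) = -2 + (V + (V + V/3)) = -2 + (V + 4*V/3) = -2 + 7*V/3)
(40 + t(0))*(3*10) = (40 + (-2 + (7/3)*0))*(3*10) = (40 + (-2 + 0))*30 = (40 - 2)*30 = 38*30 = 1140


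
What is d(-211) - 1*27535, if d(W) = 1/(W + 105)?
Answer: -2918711/106 ≈ -27535.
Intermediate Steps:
d(W) = 1/(105 + W)
d(-211) - 1*27535 = 1/(105 - 211) - 1*27535 = 1/(-106) - 27535 = -1/106 - 27535 = -2918711/106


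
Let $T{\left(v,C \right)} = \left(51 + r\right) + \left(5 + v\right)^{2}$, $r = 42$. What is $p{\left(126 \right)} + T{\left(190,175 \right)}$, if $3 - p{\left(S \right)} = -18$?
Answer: $38139$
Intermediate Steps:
$T{\left(v,C \right)} = 93 + \left(5 + v\right)^{2}$ ($T{\left(v,C \right)} = \left(51 + 42\right) + \left(5 + v\right)^{2} = 93 + \left(5 + v\right)^{2}$)
$p{\left(S \right)} = 21$ ($p{\left(S \right)} = 3 - -18 = 3 + 18 = 21$)
$p{\left(126 \right)} + T{\left(190,175 \right)} = 21 + \left(93 + \left(5 + 190\right)^{2}\right) = 21 + \left(93 + 195^{2}\right) = 21 + \left(93 + 38025\right) = 21 + 38118 = 38139$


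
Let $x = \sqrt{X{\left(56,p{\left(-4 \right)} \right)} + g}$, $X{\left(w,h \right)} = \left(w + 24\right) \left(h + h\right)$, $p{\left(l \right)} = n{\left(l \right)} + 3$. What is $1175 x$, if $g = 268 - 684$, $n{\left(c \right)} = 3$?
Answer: $4700 \sqrt{34} \approx 27405.0$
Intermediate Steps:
$p{\left(l \right)} = 6$ ($p{\left(l \right)} = 3 + 3 = 6$)
$X{\left(w,h \right)} = 2 h \left(24 + w\right)$ ($X{\left(w,h \right)} = \left(24 + w\right) 2 h = 2 h \left(24 + w\right)$)
$g = -416$ ($g = 268 - 684 = -416$)
$x = 4 \sqrt{34}$ ($x = \sqrt{2 \cdot 6 \left(24 + 56\right) - 416} = \sqrt{2 \cdot 6 \cdot 80 - 416} = \sqrt{960 - 416} = \sqrt{544} = 4 \sqrt{34} \approx 23.324$)
$1175 x = 1175 \cdot 4 \sqrt{34} = 4700 \sqrt{34}$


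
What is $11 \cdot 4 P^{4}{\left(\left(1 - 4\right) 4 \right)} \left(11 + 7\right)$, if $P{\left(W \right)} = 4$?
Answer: $202752$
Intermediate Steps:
$11 \cdot 4 P^{4}{\left(\left(1 - 4\right) 4 \right)} \left(11 + 7\right) = 11 \cdot 4 \cdot 4^{4} \left(11 + 7\right) = 11 \cdot 4 \cdot 256 \cdot 18 = 11 \cdot 1024 \cdot 18 = 11264 \cdot 18 = 202752$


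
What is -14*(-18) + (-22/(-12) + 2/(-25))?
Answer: 38063/150 ≈ 253.75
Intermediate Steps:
-14*(-18) + (-22/(-12) + 2/(-25)) = 252 + (-22*(-1/12) + 2*(-1/25)) = 252 + (11/6 - 2/25) = 252 + 263/150 = 38063/150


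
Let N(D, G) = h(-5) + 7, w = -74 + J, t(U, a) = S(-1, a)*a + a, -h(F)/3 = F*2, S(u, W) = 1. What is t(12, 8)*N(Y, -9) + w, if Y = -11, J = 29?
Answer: 547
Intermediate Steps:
h(F) = -6*F (h(F) = -3*F*2 = -6*F)
t(U, a) = 2*a (t(U, a) = 1*a + a = a + a = 2*a)
w = -45 (w = -74 + 29 = -45)
N(D, G) = 37 (N(D, G) = -6*(-5) + 7 = 30 + 7 = 37)
t(12, 8)*N(Y, -9) + w = (2*8)*37 - 45 = 16*37 - 45 = 592 - 45 = 547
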